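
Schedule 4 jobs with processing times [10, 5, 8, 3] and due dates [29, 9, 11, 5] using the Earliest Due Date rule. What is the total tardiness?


Sort by due date (EDD order): [(3, 5), (5, 9), (8, 11), (10, 29)]
Compute completion times and tardiness:
  Job 1: p=3, d=5, C=3, tardiness=max(0,3-5)=0
  Job 2: p=5, d=9, C=8, tardiness=max(0,8-9)=0
  Job 3: p=8, d=11, C=16, tardiness=max(0,16-11)=5
  Job 4: p=10, d=29, C=26, tardiness=max(0,26-29)=0
Total tardiness = 5

5


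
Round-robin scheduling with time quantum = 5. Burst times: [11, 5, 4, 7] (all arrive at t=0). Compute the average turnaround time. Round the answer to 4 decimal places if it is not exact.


Time quantum = 5
Execution trace:
  J1 runs 5 units, time = 5
  J2 runs 5 units, time = 10
  J3 runs 4 units, time = 14
  J4 runs 5 units, time = 19
  J1 runs 5 units, time = 24
  J4 runs 2 units, time = 26
  J1 runs 1 units, time = 27
Finish times: [27, 10, 14, 26]
Average turnaround = 77/4 = 19.25

19.25


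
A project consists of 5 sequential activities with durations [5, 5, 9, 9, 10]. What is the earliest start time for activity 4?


Activity 4 starts after activities 1 through 3 complete.
Predecessor durations: [5, 5, 9]
ES = 5 + 5 + 9 = 19

19


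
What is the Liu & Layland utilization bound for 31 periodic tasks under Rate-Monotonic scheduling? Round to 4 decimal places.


Compute 2^(1/31) = 1.0226114356
Subtract 1: 1.0226114356 - 1 = 0.0226114356
Multiply by n: 31 * 0.0226114356 = 0.7009545036
Round to 4 dp: 0.7010

0.7010


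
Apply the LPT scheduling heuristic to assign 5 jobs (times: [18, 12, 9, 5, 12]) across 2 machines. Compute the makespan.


Sort jobs in decreasing order (LPT): [18, 12, 12, 9, 5]
Assign each job to the least loaded machine:
  Machine 1: jobs [18, 9], load = 27
  Machine 2: jobs [12, 12, 5], load = 29
Makespan = max load = 29

29


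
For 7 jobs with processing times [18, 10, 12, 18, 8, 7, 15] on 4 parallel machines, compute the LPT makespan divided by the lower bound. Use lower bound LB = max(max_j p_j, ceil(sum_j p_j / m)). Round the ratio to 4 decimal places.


LPT order: [18, 18, 15, 12, 10, 8, 7]
Machine loads after assignment: [25, 18, 23, 22]
LPT makespan = 25
Lower bound = max(max_job, ceil(total/4)) = max(18, 22) = 22
Ratio = 25 / 22 = 1.1364

1.1364


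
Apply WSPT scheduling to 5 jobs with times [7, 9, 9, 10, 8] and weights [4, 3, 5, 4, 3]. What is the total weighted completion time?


Compute p/w ratios and sort ascending (WSPT): [(7, 4), (9, 5), (10, 4), (8, 3), (9, 3)]
Compute weighted completion times:
  Job (p=7,w=4): C=7, w*C=4*7=28
  Job (p=9,w=5): C=16, w*C=5*16=80
  Job (p=10,w=4): C=26, w*C=4*26=104
  Job (p=8,w=3): C=34, w*C=3*34=102
  Job (p=9,w=3): C=43, w*C=3*43=129
Total weighted completion time = 443

443


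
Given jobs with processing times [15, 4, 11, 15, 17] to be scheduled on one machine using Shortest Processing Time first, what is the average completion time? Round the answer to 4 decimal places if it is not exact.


Sort jobs by processing time (SPT order): [4, 11, 15, 15, 17]
Compute completion times sequentially:
  Job 1: processing = 4, completes at 4
  Job 2: processing = 11, completes at 15
  Job 3: processing = 15, completes at 30
  Job 4: processing = 15, completes at 45
  Job 5: processing = 17, completes at 62
Sum of completion times = 156
Average completion time = 156/5 = 31.2

31.2


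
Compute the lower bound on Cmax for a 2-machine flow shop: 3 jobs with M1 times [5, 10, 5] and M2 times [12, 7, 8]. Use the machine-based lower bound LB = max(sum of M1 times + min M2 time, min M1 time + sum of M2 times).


LB1 = sum(M1 times) + min(M2 times) = 20 + 7 = 27
LB2 = min(M1 times) + sum(M2 times) = 5 + 27 = 32
Lower bound = max(LB1, LB2) = max(27, 32) = 32

32


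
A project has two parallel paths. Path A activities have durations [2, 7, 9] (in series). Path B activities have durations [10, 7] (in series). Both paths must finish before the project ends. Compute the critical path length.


Path A total = 2 + 7 + 9 = 18
Path B total = 10 + 7 = 17
Critical path = longest path = max(18, 17) = 18

18


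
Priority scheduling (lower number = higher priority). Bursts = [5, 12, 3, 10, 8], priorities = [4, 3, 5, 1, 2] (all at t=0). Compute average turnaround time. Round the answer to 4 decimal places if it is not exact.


Sort by priority (ascending = highest first):
Order: [(1, 10), (2, 8), (3, 12), (4, 5), (5, 3)]
Completion times:
  Priority 1, burst=10, C=10
  Priority 2, burst=8, C=18
  Priority 3, burst=12, C=30
  Priority 4, burst=5, C=35
  Priority 5, burst=3, C=38
Average turnaround = 131/5 = 26.2

26.2


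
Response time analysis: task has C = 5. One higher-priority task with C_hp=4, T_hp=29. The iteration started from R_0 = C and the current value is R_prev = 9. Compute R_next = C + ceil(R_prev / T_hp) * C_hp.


R_next = C + ceil(R_prev / T_hp) * C_hp
ceil(9 / 29) = ceil(0.3103) = 1
Interference = 1 * 4 = 4
R_next = 5 + 4 = 9
R_next = R_prev, so the iteration has converged (response time = 9).

9


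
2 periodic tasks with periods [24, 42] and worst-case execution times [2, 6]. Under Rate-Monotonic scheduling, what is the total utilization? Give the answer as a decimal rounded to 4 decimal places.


Compute individual utilizations (exact fractions):
  Task 1: C/T = 2/24 = 1/12 (approx. 0.0833)
  Task 2: C/T = 6/42 = 1/7 (approx. 0.1429)
Total utilization U = 1/12 + 1/7 = 19/84
Rounded to 4 decimal places: U = 0.2262
RM (Liu & Layland) bound for 2 tasks = 0.828427; compare with U = 19/84 (approx. 0.226190)
U <= bound, so schedulable by RM sufficient condition.

0.2262


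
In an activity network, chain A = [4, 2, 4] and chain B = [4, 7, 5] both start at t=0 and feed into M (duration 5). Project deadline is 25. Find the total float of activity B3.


Forward pass: ES(B3) = sum of predecessors on chain B = 11
EF = ES + duration = 11 + 5 = 16
Backward pass: LF(M) = deadline = 25; LS(M) = 25 - 5 = 20
LF(B3) = LS(M) - sum(successors on chain B) = 20 - 0 = 20
LS = LF - duration = 20 - 5 = 15
Total float = LS - ES = 15 - 11 = 4

4


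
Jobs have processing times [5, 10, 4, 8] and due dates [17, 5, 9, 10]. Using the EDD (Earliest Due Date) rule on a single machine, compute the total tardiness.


Sort by due date (EDD order): [(10, 5), (4, 9), (8, 10), (5, 17)]
Compute completion times and tardiness:
  Job 1: p=10, d=5, C=10, tardiness=max(0,10-5)=5
  Job 2: p=4, d=9, C=14, tardiness=max(0,14-9)=5
  Job 3: p=8, d=10, C=22, tardiness=max(0,22-10)=12
  Job 4: p=5, d=17, C=27, tardiness=max(0,27-17)=10
Total tardiness = 32

32


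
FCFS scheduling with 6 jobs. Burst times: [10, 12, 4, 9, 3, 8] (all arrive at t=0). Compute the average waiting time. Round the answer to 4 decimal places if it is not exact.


FCFS order (as given): [10, 12, 4, 9, 3, 8]
Waiting times:
  Job 1: wait = 0
  Job 2: wait = 10
  Job 3: wait = 22
  Job 4: wait = 26
  Job 5: wait = 35
  Job 6: wait = 38
Sum of waiting times = 131
Average waiting time = 131/6 = 21.8333

21.8333


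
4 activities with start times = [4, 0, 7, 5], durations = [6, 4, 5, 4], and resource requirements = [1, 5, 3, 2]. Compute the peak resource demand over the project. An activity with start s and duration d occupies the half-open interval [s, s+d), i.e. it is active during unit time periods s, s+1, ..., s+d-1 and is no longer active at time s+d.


Each activity i is active on [start_i, start_i + duration_i).
Compute total resource usage per time slot:
  t=0: active resources = [5], total = 5
  t=1: active resources = [5], total = 5
  t=2: active resources = [5], total = 5
  t=3: active resources = [5], total = 5
  t=4: active resources = [1], total = 1
  t=5: active resources = [1, 2], total = 3
  t=6: active resources = [1, 2], total = 3
  t=7: active resources = [1, 3, 2], total = 6
  t=8: active resources = [1, 3, 2], total = 6
  t=9: active resources = [1, 3], total = 4
  t=10: active resources = [3], total = 3
  t=11: active resources = [3], total = 3
Peak resource demand = 6

6


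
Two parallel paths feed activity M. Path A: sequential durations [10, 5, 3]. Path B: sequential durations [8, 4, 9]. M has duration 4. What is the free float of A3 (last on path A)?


ES(A3) = sum of predecessors on chain A = 15
EF(A3) = ES + duration = 15 + 3 = 18
Successor of A3 is M. ES(M) = max(sum(A), sum(B)) = max(18, 21) = 21
Free float = ES(successor) - EF(current) = 21 - 18 = 3

3


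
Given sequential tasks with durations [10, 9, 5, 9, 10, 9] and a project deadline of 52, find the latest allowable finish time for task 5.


LF(activity 5) = deadline - sum of successor durations
Successors: activities 6 through 6 with durations [9]
Sum of successor durations = 9
LF = 52 - 9 = 43

43


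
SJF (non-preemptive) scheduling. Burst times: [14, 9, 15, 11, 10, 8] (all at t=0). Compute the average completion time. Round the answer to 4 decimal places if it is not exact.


SJF order (ascending): [8, 9, 10, 11, 14, 15]
Completion times:
  Job 1: burst=8, C=8
  Job 2: burst=9, C=17
  Job 3: burst=10, C=27
  Job 4: burst=11, C=38
  Job 5: burst=14, C=52
  Job 6: burst=15, C=67
Average completion = 209/6 = 34.8333

34.8333


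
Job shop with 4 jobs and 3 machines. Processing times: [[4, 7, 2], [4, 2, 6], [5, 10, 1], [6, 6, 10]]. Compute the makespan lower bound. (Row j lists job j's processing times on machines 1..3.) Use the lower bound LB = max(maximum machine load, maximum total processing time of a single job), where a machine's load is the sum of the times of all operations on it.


Machine loads:
  Machine 1: 4 + 4 + 5 + 6 = 19
  Machine 2: 7 + 2 + 10 + 6 = 25
  Machine 3: 2 + 6 + 1 + 10 = 19
Max machine load = 25
Job totals:
  Job 1: 13
  Job 2: 12
  Job 3: 16
  Job 4: 22
Max job total = 22
Lower bound = max(25, 22) = 25

25


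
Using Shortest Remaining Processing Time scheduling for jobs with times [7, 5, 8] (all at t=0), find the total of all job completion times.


Since all jobs arrive at t=0, SRPT equals SPT ordering.
SPT order: [5, 7, 8]
Completion times:
  Job 1: p=5, C=5
  Job 2: p=7, C=12
  Job 3: p=8, C=20
Total completion time = 5 + 12 + 20 = 37

37


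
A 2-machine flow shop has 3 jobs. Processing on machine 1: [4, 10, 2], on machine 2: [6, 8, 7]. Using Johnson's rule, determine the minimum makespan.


Apply Johnson's rule:
  Group 1 (a <= b): [(3, 2, 7), (1, 4, 6)]
  Group 2 (a > b): [(2, 10, 8)]
Optimal job order: [3, 1, 2]
Schedule:
  Job 3: M1 done at 2, M2 done at 9
  Job 1: M1 done at 6, M2 done at 15
  Job 2: M1 done at 16, M2 done at 24
Makespan = 24

24


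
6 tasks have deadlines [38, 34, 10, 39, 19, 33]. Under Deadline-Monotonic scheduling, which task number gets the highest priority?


Sort tasks by relative deadline (ascending):
  Task 3: deadline = 10
  Task 5: deadline = 19
  Task 6: deadline = 33
  Task 2: deadline = 34
  Task 1: deadline = 38
  Task 4: deadline = 39
Priority order (highest first): [3, 5, 6, 2, 1, 4]
Highest priority task = 3

3


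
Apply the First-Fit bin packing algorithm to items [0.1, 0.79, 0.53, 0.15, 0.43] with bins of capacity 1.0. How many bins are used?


Place items sequentially using First-Fit:
  Item 0.1 -> new Bin 1
  Item 0.79 -> Bin 1 (now 0.89)
  Item 0.53 -> new Bin 2
  Item 0.15 -> Bin 2 (now 0.68)
  Item 0.43 -> new Bin 3
Total bins used = 3

3


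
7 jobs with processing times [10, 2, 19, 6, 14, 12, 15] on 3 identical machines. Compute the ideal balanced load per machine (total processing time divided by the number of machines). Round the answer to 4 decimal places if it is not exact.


Total processing time = 10 + 2 + 19 + 6 + 14 + 12 + 15 = 78
Number of machines = 3
Ideal balanced load = 78 / 3 = 26.0

26.0


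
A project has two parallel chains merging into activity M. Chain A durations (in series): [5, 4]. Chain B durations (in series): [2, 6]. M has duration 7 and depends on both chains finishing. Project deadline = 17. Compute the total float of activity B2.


Forward pass: ES(B2) = sum of predecessors on chain B = 2
EF = ES + duration = 2 + 6 = 8
Backward pass: LF(M) = deadline = 17; LS(M) = 17 - 7 = 10
LF(B2) = LS(M) - sum(successors on chain B) = 10 - 0 = 10
LS = LF - duration = 10 - 6 = 4
Total float = LS - ES = 4 - 2 = 2

2


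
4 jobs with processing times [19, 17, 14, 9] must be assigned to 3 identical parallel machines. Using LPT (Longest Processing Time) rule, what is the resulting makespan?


Sort jobs in decreasing order (LPT): [19, 17, 14, 9]
Assign each job to the least loaded machine:
  Machine 1: jobs [19], load = 19
  Machine 2: jobs [17], load = 17
  Machine 3: jobs [14, 9], load = 23
Makespan = max load = 23

23


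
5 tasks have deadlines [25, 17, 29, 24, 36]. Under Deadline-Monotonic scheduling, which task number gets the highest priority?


Sort tasks by relative deadline (ascending):
  Task 2: deadline = 17
  Task 4: deadline = 24
  Task 1: deadline = 25
  Task 3: deadline = 29
  Task 5: deadline = 36
Priority order (highest first): [2, 4, 1, 3, 5]
Highest priority task = 2

2


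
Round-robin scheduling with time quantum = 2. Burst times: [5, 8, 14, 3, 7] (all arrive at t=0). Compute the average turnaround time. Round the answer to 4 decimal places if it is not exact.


Time quantum = 2
Execution trace:
  J1 runs 2 units, time = 2
  J2 runs 2 units, time = 4
  J3 runs 2 units, time = 6
  J4 runs 2 units, time = 8
  J5 runs 2 units, time = 10
  J1 runs 2 units, time = 12
  J2 runs 2 units, time = 14
  J3 runs 2 units, time = 16
  J4 runs 1 units, time = 17
  J5 runs 2 units, time = 19
  J1 runs 1 units, time = 20
  J2 runs 2 units, time = 22
  J3 runs 2 units, time = 24
  J5 runs 2 units, time = 26
  J2 runs 2 units, time = 28
  J3 runs 2 units, time = 30
  J5 runs 1 units, time = 31
  J3 runs 2 units, time = 33
  J3 runs 2 units, time = 35
  J3 runs 2 units, time = 37
Finish times: [20, 28, 37, 17, 31]
Average turnaround = 133/5 = 26.6

26.6


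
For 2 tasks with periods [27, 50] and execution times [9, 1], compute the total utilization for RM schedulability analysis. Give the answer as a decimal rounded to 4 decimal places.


Compute individual utilizations (exact fractions):
  Task 1: C/T = 9/27 = 1/3 (approx. 0.3333)
  Task 2: C/T = 1/50 (approx. 0.02)
Total utilization U = 1/3 + 1/50 = 53/150
Rounded to 4 decimal places: U = 0.3533
RM (Liu & Layland) bound for 2 tasks = 0.828427; compare with U = 53/150 (approx. 0.353333)
U <= bound, so schedulable by RM sufficient condition.

0.3533


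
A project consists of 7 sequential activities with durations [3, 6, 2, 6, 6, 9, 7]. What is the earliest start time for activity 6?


Activity 6 starts after activities 1 through 5 complete.
Predecessor durations: [3, 6, 2, 6, 6]
ES = 3 + 6 + 2 + 6 + 6 = 23

23


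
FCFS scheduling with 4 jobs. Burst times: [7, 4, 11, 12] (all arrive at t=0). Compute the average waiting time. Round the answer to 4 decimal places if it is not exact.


FCFS order (as given): [7, 4, 11, 12]
Waiting times:
  Job 1: wait = 0
  Job 2: wait = 7
  Job 3: wait = 11
  Job 4: wait = 22
Sum of waiting times = 40
Average waiting time = 40/4 = 10.0

10.0


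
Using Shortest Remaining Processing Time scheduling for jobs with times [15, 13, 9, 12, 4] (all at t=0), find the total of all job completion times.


Since all jobs arrive at t=0, SRPT equals SPT ordering.
SPT order: [4, 9, 12, 13, 15]
Completion times:
  Job 1: p=4, C=4
  Job 2: p=9, C=13
  Job 3: p=12, C=25
  Job 4: p=13, C=38
  Job 5: p=15, C=53
Total completion time = 4 + 13 + 25 + 38 + 53 = 133

133


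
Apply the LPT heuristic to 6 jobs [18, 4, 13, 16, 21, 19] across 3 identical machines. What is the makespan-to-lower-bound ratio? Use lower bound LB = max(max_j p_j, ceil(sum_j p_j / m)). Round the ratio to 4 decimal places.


LPT order: [21, 19, 18, 16, 13, 4]
Machine loads after assignment: [25, 32, 34]
LPT makespan = 34
Lower bound = max(max_job, ceil(total/3)) = max(21, 31) = 31
Ratio = 34 / 31 = 1.0968

1.0968


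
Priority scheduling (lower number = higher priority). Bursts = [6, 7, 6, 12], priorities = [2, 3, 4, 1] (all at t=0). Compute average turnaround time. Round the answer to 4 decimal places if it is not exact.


Sort by priority (ascending = highest first):
Order: [(1, 12), (2, 6), (3, 7), (4, 6)]
Completion times:
  Priority 1, burst=12, C=12
  Priority 2, burst=6, C=18
  Priority 3, burst=7, C=25
  Priority 4, burst=6, C=31
Average turnaround = 86/4 = 21.5

21.5


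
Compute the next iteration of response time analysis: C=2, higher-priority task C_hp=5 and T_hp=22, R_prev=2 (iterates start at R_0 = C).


R_next = C + ceil(R_prev / T_hp) * C_hp
ceil(2 / 22) = ceil(0.0909) = 1
Interference = 1 * 5 = 5
R_next = 2 + 5 = 7

7


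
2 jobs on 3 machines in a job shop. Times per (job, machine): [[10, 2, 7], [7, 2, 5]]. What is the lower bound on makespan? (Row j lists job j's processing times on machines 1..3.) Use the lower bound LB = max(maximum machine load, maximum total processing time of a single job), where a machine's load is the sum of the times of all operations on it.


Machine loads:
  Machine 1: 10 + 7 = 17
  Machine 2: 2 + 2 = 4
  Machine 3: 7 + 5 = 12
Max machine load = 17
Job totals:
  Job 1: 19
  Job 2: 14
Max job total = 19
Lower bound = max(17, 19) = 19

19


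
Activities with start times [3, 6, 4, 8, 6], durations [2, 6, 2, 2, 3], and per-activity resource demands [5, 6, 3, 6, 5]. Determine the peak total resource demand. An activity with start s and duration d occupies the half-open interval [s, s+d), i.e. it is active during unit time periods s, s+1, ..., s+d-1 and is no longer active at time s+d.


Each activity i is active on [start_i, start_i + duration_i).
Compute total resource usage per time slot:
  t=0: active resources = [], total = 0
  t=1: active resources = [], total = 0
  t=2: active resources = [], total = 0
  t=3: active resources = [5], total = 5
  t=4: active resources = [5, 3], total = 8
  t=5: active resources = [3], total = 3
  t=6: active resources = [6, 5], total = 11
  t=7: active resources = [6, 5], total = 11
  t=8: active resources = [6, 6, 5], total = 17
  t=9: active resources = [6, 6], total = 12
  t=10: active resources = [6], total = 6
  t=11: active resources = [6], total = 6
Peak resource demand = 17

17


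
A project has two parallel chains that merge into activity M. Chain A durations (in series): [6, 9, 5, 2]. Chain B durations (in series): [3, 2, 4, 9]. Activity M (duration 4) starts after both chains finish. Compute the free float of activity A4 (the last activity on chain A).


ES(A4) = sum of predecessors on chain A = 20
EF(A4) = ES + duration = 20 + 2 = 22
Successor of A4 is M. ES(M) = max(sum(A), sum(B)) = max(22, 18) = 22
Free float = ES(successor) - EF(current) = 22 - 22 = 0

0


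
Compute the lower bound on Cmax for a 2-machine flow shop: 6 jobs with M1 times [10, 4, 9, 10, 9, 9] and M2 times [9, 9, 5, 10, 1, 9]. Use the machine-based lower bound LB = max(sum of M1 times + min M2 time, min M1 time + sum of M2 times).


LB1 = sum(M1 times) + min(M2 times) = 51 + 1 = 52
LB2 = min(M1 times) + sum(M2 times) = 4 + 43 = 47
Lower bound = max(LB1, LB2) = max(52, 47) = 52

52


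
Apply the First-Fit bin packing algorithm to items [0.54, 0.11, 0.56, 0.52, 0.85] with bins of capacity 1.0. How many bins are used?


Place items sequentially using First-Fit:
  Item 0.54 -> new Bin 1
  Item 0.11 -> Bin 1 (now 0.65)
  Item 0.56 -> new Bin 2
  Item 0.52 -> new Bin 3
  Item 0.85 -> new Bin 4
Total bins used = 4

4


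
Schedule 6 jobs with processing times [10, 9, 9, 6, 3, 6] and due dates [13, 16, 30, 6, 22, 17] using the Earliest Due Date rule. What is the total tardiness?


Sort by due date (EDD order): [(6, 6), (10, 13), (9, 16), (6, 17), (3, 22), (9, 30)]
Compute completion times and tardiness:
  Job 1: p=6, d=6, C=6, tardiness=max(0,6-6)=0
  Job 2: p=10, d=13, C=16, tardiness=max(0,16-13)=3
  Job 3: p=9, d=16, C=25, tardiness=max(0,25-16)=9
  Job 4: p=6, d=17, C=31, tardiness=max(0,31-17)=14
  Job 5: p=3, d=22, C=34, tardiness=max(0,34-22)=12
  Job 6: p=9, d=30, C=43, tardiness=max(0,43-30)=13
Total tardiness = 51

51


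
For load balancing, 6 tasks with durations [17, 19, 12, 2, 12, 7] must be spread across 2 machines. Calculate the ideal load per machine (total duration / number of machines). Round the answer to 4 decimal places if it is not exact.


Total processing time = 17 + 19 + 12 + 2 + 12 + 7 = 69
Number of machines = 2
Ideal balanced load = 69 / 2 = 34.5

34.5


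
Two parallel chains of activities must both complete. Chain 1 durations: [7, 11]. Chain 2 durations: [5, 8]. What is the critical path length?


Path A total = 7 + 11 = 18
Path B total = 5 + 8 = 13
Critical path = longest path = max(18, 13) = 18

18


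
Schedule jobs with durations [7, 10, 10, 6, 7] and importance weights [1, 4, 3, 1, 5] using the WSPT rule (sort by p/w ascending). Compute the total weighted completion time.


Compute p/w ratios and sort ascending (WSPT): [(7, 5), (10, 4), (10, 3), (6, 1), (7, 1)]
Compute weighted completion times:
  Job (p=7,w=5): C=7, w*C=5*7=35
  Job (p=10,w=4): C=17, w*C=4*17=68
  Job (p=10,w=3): C=27, w*C=3*27=81
  Job (p=6,w=1): C=33, w*C=1*33=33
  Job (p=7,w=1): C=40, w*C=1*40=40
Total weighted completion time = 257

257


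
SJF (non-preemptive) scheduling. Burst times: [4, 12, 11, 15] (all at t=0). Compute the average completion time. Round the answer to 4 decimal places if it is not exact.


SJF order (ascending): [4, 11, 12, 15]
Completion times:
  Job 1: burst=4, C=4
  Job 2: burst=11, C=15
  Job 3: burst=12, C=27
  Job 4: burst=15, C=42
Average completion = 88/4 = 22.0

22.0


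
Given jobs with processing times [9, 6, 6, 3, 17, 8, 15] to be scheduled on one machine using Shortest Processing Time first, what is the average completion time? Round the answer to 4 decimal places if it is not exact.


Sort jobs by processing time (SPT order): [3, 6, 6, 8, 9, 15, 17]
Compute completion times sequentially:
  Job 1: processing = 3, completes at 3
  Job 2: processing = 6, completes at 9
  Job 3: processing = 6, completes at 15
  Job 4: processing = 8, completes at 23
  Job 5: processing = 9, completes at 32
  Job 6: processing = 15, completes at 47
  Job 7: processing = 17, completes at 64
Sum of completion times = 193
Average completion time = 193/7 = 27.5714

27.5714


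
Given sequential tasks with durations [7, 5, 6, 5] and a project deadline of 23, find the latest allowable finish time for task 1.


LF(activity 1) = deadline - sum of successor durations
Successors: activities 2 through 4 with durations [5, 6, 5]
Sum of successor durations = 16
LF = 23 - 16 = 7

7


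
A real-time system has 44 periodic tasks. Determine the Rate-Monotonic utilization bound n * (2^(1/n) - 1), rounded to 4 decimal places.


Compute 2^(1/44) = 1.0158780831
Subtract 1: 1.0158780831 - 1 = 0.0158780831
Multiply by n: 44 * 0.0158780831 = 0.6986356564
Round to 4 dp: 0.6986

0.6986


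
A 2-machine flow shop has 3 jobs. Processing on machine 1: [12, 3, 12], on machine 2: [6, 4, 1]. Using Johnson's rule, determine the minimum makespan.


Apply Johnson's rule:
  Group 1 (a <= b): [(2, 3, 4)]
  Group 2 (a > b): [(1, 12, 6), (3, 12, 1)]
Optimal job order: [2, 1, 3]
Schedule:
  Job 2: M1 done at 3, M2 done at 7
  Job 1: M1 done at 15, M2 done at 21
  Job 3: M1 done at 27, M2 done at 28
Makespan = 28

28


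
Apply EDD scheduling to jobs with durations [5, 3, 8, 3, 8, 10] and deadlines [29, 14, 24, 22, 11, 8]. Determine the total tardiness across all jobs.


Sort by due date (EDD order): [(10, 8), (8, 11), (3, 14), (3, 22), (8, 24), (5, 29)]
Compute completion times and tardiness:
  Job 1: p=10, d=8, C=10, tardiness=max(0,10-8)=2
  Job 2: p=8, d=11, C=18, tardiness=max(0,18-11)=7
  Job 3: p=3, d=14, C=21, tardiness=max(0,21-14)=7
  Job 4: p=3, d=22, C=24, tardiness=max(0,24-22)=2
  Job 5: p=8, d=24, C=32, tardiness=max(0,32-24)=8
  Job 6: p=5, d=29, C=37, tardiness=max(0,37-29)=8
Total tardiness = 34

34


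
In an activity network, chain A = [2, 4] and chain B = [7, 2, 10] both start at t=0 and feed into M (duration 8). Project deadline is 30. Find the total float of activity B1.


Forward pass: ES(B1) = sum of predecessors on chain B = 0
EF = ES + duration = 0 + 7 = 7
Backward pass: LF(M) = deadline = 30; LS(M) = 30 - 8 = 22
LF(B1) = LS(M) - sum(successors on chain B) = 22 - 12 = 10
LS = LF - duration = 10 - 7 = 3
Total float = LS - ES = 3 - 0 = 3

3


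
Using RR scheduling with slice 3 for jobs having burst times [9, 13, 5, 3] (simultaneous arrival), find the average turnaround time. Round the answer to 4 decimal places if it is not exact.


Time quantum = 3
Execution trace:
  J1 runs 3 units, time = 3
  J2 runs 3 units, time = 6
  J3 runs 3 units, time = 9
  J4 runs 3 units, time = 12
  J1 runs 3 units, time = 15
  J2 runs 3 units, time = 18
  J3 runs 2 units, time = 20
  J1 runs 3 units, time = 23
  J2 runs 3 units, time = 26
  J2 runs 3 units, time = 29
  J2 runs 1 units, time = 30
Finish times: [23, 30, 20, 12]
Average turnaround = 85/4 = 21.25

21.25


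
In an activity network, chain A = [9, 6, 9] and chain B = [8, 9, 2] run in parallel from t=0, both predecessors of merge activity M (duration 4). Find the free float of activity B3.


ES(B3) = sum of predecessors on chain B = 17
EF(B3) = ES + duration = 17 + 2 = 19
Successor of B3 is M. ES(M) = max(sum(A), sum(B)) = max(24, 19) = 24
Free float = ES(successor) - EF(current) = 24 - 19 = 5

5


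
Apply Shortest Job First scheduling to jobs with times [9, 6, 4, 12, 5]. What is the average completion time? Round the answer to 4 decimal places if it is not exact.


SJF order (ascending): [4, 5, 6, 9, 12]
Completion times:
  Job 1: burst=4, C=4
  Job 2: burst=5, C=9
  Job 3: burst=6, C=15
  Job 4: burst=9, C=24
  Job 5: burst=12, C=36
Average completion = 88/5 = 17.6

17.6


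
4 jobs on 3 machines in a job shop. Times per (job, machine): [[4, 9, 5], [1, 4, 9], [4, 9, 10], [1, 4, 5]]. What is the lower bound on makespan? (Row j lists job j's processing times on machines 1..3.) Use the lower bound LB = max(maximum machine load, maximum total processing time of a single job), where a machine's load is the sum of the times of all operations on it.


Machine loads:
  Machine 1: 4 + 1 + 4 + 1 = 10
  Machine 2: 9 + 4 + 9 + 4 = 26
  Machine 3: 5 + 9 + 10 + 5 = 29
Max machine load = 29
Job totals:
  Job 1: 18
  Job 2: 14
  Job 3: 23
  Job 4: 10
Max job total = 23
Lower bound = max(29, 23) = 29

29


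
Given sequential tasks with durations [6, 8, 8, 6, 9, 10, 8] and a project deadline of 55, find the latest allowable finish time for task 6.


LF(activity 6) = deadline - sum of successor durations
Successors: activities 7 through 7 with durations [8]
Sum of successor durations = 8
LF = 55 - 8 = 47

47


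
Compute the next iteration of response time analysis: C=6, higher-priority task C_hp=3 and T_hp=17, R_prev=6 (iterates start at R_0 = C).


R_next = C + ceil(R_prev / T_hp) * C_hp
ceil(6 / 17) = ceil(0.3529) = 1
Interference = 1 * 3 = 3
R_next = 6 + 3 = 9

9


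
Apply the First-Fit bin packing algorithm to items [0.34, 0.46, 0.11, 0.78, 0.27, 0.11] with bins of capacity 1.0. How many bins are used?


Place items sequentially using First-Fit:
  Item 0.34 -> new Bin 1
  Item 0.46 -> Bin 1 (now 0.8)
  Item 0.11 -> Bin 1 (now 0.91)
  Item 0.78 -> new Bin 2
  Item 0.27 -> new Bin 3
  Item 0.11 -> Bin 2 (now 0.89)
Total bins used = 3

3


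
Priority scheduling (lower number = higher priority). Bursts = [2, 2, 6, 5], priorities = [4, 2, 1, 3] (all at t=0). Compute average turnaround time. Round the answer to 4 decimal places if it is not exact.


Sort by priority (ascending = highest first):
Order: [(1, 6), (2, 2), (3, 5), (4, 2)]
Completion times:
  Priority 1, burst=6, C=6
  Priority 2, burst=2, C=8
  Priority 3, burst=5, C=13
  Priority 4, burst=2, C=15
Average turnaround = 42/4 = 10.5

10.5


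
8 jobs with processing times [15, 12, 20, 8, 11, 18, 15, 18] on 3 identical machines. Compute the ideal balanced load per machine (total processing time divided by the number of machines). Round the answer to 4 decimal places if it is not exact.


Total processing time = 15 + 12 + 20 + 8 + 11 + 18 + 15 + 18 = 117
Number of machines = 3
Ideal balanced load = 117 / 3 = 39.0

39.0


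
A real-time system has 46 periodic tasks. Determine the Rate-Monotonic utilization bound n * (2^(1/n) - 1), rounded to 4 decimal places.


Compute 2^(1/46) = 1.0151825180
Subtract 1: 1.0151825180 - 1 = 0.0151825180
Multiply by n: 46 * 0.0151825180 = 0.6983958280
Round to 4 dp: 0.6984

0.6984


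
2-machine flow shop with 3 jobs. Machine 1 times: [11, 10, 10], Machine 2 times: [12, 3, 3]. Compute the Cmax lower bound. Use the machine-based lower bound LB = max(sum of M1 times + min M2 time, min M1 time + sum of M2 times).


LB1 = sum(M1 times) + min(M2 times) = 31 + 3 = 34
LB2 = min(M1 times) + sum(M2 times) = 10 + 18 = 28
Lower bound = max(LB1, LB2) = max(34, 28) = 34

34


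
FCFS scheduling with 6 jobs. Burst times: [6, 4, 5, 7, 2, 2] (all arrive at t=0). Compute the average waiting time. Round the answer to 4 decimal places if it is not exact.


FCFS order (as given): [6, 4, 5, 7, 2, 2]
Waiting times:
  Job 1: wait = 0
  Job 2: wait = 6
  Job 3: wait = 10
  Job 4: wait = 15
  Job 5: wait = 22
  Job 6: wait = 24
Sum of waiting times = 77
Average waiting time = 77/6 = 12.8333

12.8333


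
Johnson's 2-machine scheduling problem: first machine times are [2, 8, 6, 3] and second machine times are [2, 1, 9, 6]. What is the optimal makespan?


Apply Johnson's rule:
  Group 1 (a <= b): [(1, 2, 2), (4, 3, 6), (3, 6, 9)]
  Group 2 (a > b): [(2, 8, 1)]
Optimal job order: [1, 4, 3, 2]
Schedule:
  Job 1: M1 done at 2, M2 done at 4
  Job 4: M1 done at 5, M2 done at 11
  Job 3: M1 done at 11, M2 done at 20
  Job 2: M1 done at 19, M2 done at 21
Makespan = 21

21


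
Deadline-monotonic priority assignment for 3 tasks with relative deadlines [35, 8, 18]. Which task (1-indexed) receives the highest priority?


Sort tasks by relative deadline (ascending):
  Task 2: deadline = 8
  Task 3: deadline = 18
  Task 1: deadline = 35
Priority order (highest first): [2, 3, 1]
Highest priority task = 2

2


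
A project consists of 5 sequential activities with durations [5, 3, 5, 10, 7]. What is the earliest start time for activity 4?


Activity 4 starts after activities 1 through 3 complete.
Predecessor durations: [5, 3, 5]
ES = 5 + 3 + 5 = 13

13


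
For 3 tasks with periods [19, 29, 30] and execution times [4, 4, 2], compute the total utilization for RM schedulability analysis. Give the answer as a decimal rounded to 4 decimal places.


Compute individual utilizations (exact fractions):
  Task 1: C/T = 4/19 (approx. 0.2105)
  Task 2: C/T = 4/29 (approx. 0.1379)
  Task 3: C/T = 2/30 = 1/15 (approx. 0.0667)
Total utilization U = 4/19 + 4/29 + 1/15 = 3431/8265
Rounded to 4 decimal places: U = 0.4151
RM (Liu & Layland) bound for 3 tasks = 0.779763; compare with U = 3431/8265 (approx. 0.415124)
U <= bound, so schedulable by RM sufficient condition.

0.4151


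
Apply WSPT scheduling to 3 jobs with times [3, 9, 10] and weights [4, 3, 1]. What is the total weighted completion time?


Compute p/w ratios and sort ascending (WSPT): [(3, 4), (9, 3), (10, 1)]
Compute weighted completion times:
  Job (p=3,w=4): C=3, w*C=4*3=12
  Job (p=9,w=3): C=12, w*C=3*12=36
  Job (p=10,w=1): C=22, w*C=1*22=22
Total weighted completion time = 70

70


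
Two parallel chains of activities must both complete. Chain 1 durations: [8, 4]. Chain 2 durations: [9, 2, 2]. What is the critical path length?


Path A total = 8 + 4 = 12
Path B total = 9 + 2 + 2 = 13
Critical path = longest path = max(12, 13) = 13

13


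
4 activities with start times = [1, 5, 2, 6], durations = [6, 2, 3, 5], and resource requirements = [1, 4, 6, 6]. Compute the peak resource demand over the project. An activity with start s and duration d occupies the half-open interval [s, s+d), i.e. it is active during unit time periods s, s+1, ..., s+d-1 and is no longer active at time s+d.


Each activity i is active on [start_i, start_i + duration_i).
Compute total resource usage per time slot:
  t=0: active resources = [], total = 0
  t=1: active resources = [1], total = 1
  t=2: active resources = [1, 6], total = 7
  t=3: active resources = [1, 6], total = 7
  t=4: active resources = [1, 6], total = 7
  t=5: active resources = [1, 4], total = 5
  t=6: active resources = [1, 4, 6], total = 11
  t=7: active resources = [6], total = 6
  t=8: active resources = [6], total = 6
  t=9: active resources = [6], total = 6
  t=10: active resources = [6], total = 6
Peak resource demand = 11

11


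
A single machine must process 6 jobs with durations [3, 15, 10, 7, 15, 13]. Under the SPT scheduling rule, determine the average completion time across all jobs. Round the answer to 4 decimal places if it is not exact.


Sort jobs by processing time (SPT order): [3, 7, 10, 13, 15, 15]
Compute completion times sequentially:
  Job 1: processing = 3, completes at 3
  Job 2: processing = 7, completes at 10
  Job 3: processing = 10, completes at 20
  Job 4: processing = 13, completes at 33
  Job 5: processing = 15, completes at 48
  Job 6: processing = 15, completes at 63
Sum of completion times = 177
Average completion time = 177/6 = 29.5

29.5


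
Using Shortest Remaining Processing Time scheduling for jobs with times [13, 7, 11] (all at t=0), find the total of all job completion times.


Since all jobs arrive at t=0, SRPT equals SPT ordering.
SPT order: [7, 11, 13]
Completion times:
  Job 1: p=7, C=7
  Job 2: p=11, C=18
  Job 3: p=13, C=31
Total completion time = 7 + 18 + 31 = 56

56


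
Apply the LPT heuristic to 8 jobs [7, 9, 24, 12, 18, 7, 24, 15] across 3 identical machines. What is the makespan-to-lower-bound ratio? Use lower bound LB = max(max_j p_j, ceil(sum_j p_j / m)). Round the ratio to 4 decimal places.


LPT order: [24, 24, 18, 15, 12, 9, 7, 7]
Machine loads after assignment: [36, 40, 40]
LPT makespan = 40
Lower bound = max(max_job, ceil(total/3)) = max(24, 39) = 39
Ratio = 40 / 39 = 1.0256

1.0256


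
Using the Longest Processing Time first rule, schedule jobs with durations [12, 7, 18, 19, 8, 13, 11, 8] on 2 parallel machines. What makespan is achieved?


Sort jobs in decreasing order (LPT): [19, 18, 13, 12, 11, 8, 8, 7]
Assign each job to the least loaded machine:
  Machine 1: jobs [19, 12, 11, 7], load = 49
  Machine 2: jobs [18, 13, 8, 8], load = 47
Makespan = max load = 49

49


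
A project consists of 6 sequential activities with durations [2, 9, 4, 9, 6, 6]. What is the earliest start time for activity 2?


Activity 2 starts after activities 1 through 1 complete.
Predecessor durations: [2]
ES = 2 = 2

2


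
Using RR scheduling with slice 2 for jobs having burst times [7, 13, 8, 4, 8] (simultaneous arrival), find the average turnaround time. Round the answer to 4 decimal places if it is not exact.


Time quantum = 2
Execution trace:
  J1 runs 2 units, time = 2
  J2 runs 2 units, time = 4
  J3 runs 2 units, time = 6
  J4 runs 2 units, time = 8
  J5 runs 2 units, time = 10
  J1 runs 2 units, time = 12
  J2 runs 2 units, time = 14
  J3 runs 2 units, time = 16
  J4 runs 2 units, time = 18
  J5 runs 2 units, time = 20
  J1 runs 2 units, time = 22
  J2 runs 2 units, time = 24
  J3 runs 2 units, time = 26
  J5 runs 2 units, time = 28
  J1 runs 1 units, time = 29
  J2 runs 2 units, time = 31
  J3 runs 2 units, time = 33
  J5 runs 2 units, time = 35
  J2 runs 2 units, time = 37
  J2 runs 2 units, time = 39
  J2 runs 1 units, time = 40
Finish times: [29, 40, 33, 18, 35]
Average turnaround = 155/5 = 31.0

31.0


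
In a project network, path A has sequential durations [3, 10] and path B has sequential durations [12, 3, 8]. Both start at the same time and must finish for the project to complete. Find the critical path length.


Path A total = 3 + 10 = 13
Path B total = 12 + 3 + 8 = 23
Critical path = longest path = max(13, 23) = 23

23


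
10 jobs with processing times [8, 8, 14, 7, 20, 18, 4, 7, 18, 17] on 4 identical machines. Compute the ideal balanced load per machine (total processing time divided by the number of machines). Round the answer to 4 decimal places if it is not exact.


Total processing time = 8 + 8 + 14 + 7 + 20 + 18 + 4 + 7 + 18 + 17 = 121
Number of machines = 4
Ideal balanced load = 121 / 4 = 30.25

30.25


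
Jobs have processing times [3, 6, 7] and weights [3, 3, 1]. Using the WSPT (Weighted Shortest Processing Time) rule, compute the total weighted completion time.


Compute p/w ratios and sort ascending (WSPT): [(3, 3), (6, 3), (7, 1)]
Compute weighted completion times:
  Job (p=3,w=3): C=3, w*C=3*3=9
  Job (p=6,w=3): C=9, w*C=3*9=27
  Job (p=7,w=1): C=16, w*C=1*16=16
Total weighted completion time = 52

52


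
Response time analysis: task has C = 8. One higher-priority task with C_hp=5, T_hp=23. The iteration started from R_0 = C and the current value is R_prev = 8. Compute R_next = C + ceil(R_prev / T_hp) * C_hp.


R_next = C + ceil(R_prev / T_hp) * C_hp
ceil(8 / 23) = ceil(0.3478) = 1
Interference = 1 * 5 = 5
R_next = 8 + 5 = 13

13


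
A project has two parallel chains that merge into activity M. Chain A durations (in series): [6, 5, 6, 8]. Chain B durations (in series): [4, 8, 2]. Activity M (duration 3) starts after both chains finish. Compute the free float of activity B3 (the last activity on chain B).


ES(B3) = sum of predecessors on chain B = 12
EF(B3) = ES + duration = 12 + 2 = 14
Successor of B3 is M. ES(M) = max(sum(A), sum(B)) = max(25, 14) = 25
Free float = ES(successor) - EF(current) = 25 - 14 = 11

11


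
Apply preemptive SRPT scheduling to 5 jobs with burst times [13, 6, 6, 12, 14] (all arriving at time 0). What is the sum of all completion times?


Since all jobs arrive at t=0, SRPT equals SPT ordering.
SPT order: [6, 6, 12, 13, 14]
Completion times:
  Job 1: p=6, C=6
  Job 2: p=6, C=12
  Job 3: p=12, C=24
  Job 4: p=13, C=37
  Job 5: p=14, C=51
Total completion time = 6 + 12 + 24 + 37 + 51 = 130

130


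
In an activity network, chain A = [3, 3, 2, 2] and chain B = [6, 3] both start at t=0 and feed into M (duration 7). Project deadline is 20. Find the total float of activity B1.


Forward pass: ES(B1) = sum of predecessors on chain B = 0
EF = ES + duration = 0 + 6 = 6
Backward pass: LF(M) = deadline = 20; LS(M) = 20 - 7 = 13
LF(B1) = LS(M) - sum(successors on chain B) = 13 - 3 = 10
LS = LF - duration = 10 - 6 = 4
Total float = LS - ES = 4 - 0 = 4

4


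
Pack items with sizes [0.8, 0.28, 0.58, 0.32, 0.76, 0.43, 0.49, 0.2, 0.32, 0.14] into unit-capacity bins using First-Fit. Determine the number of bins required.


Place items sequentially using First-Fit:
  Item 0.8 -> new Bin 1
  Item 0.28 -> new Bin 2
  Item 0.58 -> Bin 2 (now 0.86)
  Item 0.32 -> new Bin 3
  Item 0.76 -> new Bin 4
  Item 0.43 -> Bin 3 (now 0.75)
  Item 0.49 -> new Bin 5
  Item 0.2 -> Bin 1 (now 1.0)
  Item 0.32 -> Bin 5 (now 0.81)
  Item 0.14 -> Bin 2 (now 1.0)
Total bins used = 5

5


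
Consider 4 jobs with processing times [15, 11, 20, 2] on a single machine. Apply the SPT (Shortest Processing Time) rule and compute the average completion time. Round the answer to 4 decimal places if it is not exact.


Sort jobs by processing time (SPT order): [2, 11, 15, 20]
Compute completion times sequentially:
  Job 1: processing = 2, completes at 2
  Job 2: processing = 11, completes at 13
  Job 3: processing = 15, completes at 28
  Job 4: processing = 20, completes at 48
Sum of completion times = 91
Average completion time = 91/4 = 22.75

22.75


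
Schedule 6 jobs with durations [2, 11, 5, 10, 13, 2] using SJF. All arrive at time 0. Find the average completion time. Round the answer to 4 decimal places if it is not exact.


SJF order (ascending): [2, 2, 5, 10, 11, 13]
Completion times:
  Job 1: burst=2, C=2
  Job 2: burst=2, C=4
  Job 3: burst=5, C=9
  Job 4: burst=10, C=19
  Job 5: burst=11, C=30
  Job 6: burst=13, C=43
Average completion = 107/6 = 17.8333

17.8333
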